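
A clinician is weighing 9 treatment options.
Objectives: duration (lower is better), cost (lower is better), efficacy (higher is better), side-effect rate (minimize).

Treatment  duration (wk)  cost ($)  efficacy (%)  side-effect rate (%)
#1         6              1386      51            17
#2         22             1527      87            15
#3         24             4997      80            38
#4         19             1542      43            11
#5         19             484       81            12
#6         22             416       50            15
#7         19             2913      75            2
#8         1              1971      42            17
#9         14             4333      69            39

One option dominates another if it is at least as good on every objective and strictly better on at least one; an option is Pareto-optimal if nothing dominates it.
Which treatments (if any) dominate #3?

#2: duration 22≤24, cost 1527≤4997, efficacy 87≥80, side-effect rate 15≤38 — dominates #3.
#5: duration 19≤24, cost 484≤4997, efficacy 81≥80, side-effect rate 12≤38 — dominates #3.
Others (#1, #4, #6, #7, #8, #9) are each worse than #3 on at least one objective.

#2, #5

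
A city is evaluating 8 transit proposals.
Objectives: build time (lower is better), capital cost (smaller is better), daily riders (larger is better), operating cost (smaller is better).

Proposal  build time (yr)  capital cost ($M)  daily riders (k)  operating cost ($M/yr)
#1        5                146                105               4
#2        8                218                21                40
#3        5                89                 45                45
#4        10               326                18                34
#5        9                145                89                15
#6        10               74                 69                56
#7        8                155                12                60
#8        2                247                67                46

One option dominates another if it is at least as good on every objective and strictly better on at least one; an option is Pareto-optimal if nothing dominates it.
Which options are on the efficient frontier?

#1, #3, #5, #6, #8

#1: not dominated (best daily riders).
#2: dominated by #1 (build time 5≤8, capital cost 146≤218, daily riders 105≥21, operating cost 4≤40).
#3: not dominated.
#4: dominated by #1 (build time 5≤10, capital cost 146≤326, daily riders 105≥18, operating cost 4≤34).
#5: not dominated.
#6: not dominated (best capital cost).
#7: dominated by #1 (build time 5≤8, capital cost 146≤155, daily riders 105≥12, operating cost 4≤60).
#8: not dominated (best build time).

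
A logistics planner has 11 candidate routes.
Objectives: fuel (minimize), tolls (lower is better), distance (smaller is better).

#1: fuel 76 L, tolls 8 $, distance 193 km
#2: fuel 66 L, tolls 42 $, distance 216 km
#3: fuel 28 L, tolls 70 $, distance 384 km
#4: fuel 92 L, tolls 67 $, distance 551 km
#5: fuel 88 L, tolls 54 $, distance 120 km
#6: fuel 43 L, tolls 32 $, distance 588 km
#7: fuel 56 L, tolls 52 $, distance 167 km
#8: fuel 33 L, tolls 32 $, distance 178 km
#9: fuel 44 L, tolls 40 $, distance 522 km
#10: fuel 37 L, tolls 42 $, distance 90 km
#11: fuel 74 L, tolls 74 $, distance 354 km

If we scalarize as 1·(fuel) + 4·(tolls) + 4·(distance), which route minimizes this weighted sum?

#1: 1·76 + 4·8 + 4·193 = 880
#2: 1·66 + 4·42 + 4·216 = 1098
#3: 1·28 + 4·70 + 4·384 = 1844
#4: 1·92 + 4·67 + 4·551 = 2564
#5: 1·88 + 4·54 + 4·120 = 784
#6: 1·43 + 4·32 + 4·588 = 2523
#7: 1·56 + 4·52 + 4·167 = 932
#8: 1·33 + 4·32 + 4·178 = 873
#9: 1·44 + 4·40 + 4·522 = 2292
#10: 1·37 + 4·42 + 4·90 = 565
#11: 1·74 + 4·74 + 4·354 = 1786
Lowest: #10 at 565.

#10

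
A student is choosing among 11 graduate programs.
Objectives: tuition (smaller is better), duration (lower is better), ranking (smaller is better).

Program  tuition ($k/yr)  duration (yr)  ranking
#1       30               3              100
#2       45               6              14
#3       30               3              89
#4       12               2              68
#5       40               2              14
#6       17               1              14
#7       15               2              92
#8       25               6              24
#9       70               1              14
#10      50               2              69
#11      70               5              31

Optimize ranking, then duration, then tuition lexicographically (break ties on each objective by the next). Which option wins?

#6

First minimize ranking: best is 14, kept {#2, #5, #6, #9}.
Then minimize duration: best is 1, kept {#6, #9}.
Then minimize tuition: best is 17, kept {#6}.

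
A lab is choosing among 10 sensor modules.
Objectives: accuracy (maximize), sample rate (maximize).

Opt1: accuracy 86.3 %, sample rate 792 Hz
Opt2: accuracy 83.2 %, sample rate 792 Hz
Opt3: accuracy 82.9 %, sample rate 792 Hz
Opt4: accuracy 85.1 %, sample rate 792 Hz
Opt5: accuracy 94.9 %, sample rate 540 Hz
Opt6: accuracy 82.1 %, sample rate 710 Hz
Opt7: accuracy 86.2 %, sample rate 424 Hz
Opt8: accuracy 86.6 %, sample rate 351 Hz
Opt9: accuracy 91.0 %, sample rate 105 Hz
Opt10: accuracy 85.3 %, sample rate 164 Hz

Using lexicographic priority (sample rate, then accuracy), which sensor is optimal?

Opt1

First maximize sample rate: best is 792, kept {Opt1, Opt2, Opt3, Opt4}.
Then maximize accuracy: best is 86.3, kept {Opt1}.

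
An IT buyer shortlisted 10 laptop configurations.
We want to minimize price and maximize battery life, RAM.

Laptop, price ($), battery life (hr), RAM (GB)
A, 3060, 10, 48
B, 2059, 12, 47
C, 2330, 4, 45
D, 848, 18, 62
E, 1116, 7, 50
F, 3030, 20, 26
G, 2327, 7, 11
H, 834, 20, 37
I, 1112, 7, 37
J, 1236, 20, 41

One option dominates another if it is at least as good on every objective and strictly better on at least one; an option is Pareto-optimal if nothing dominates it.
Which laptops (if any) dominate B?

D

D: price 848≤2059, battery life 18≥12, RAM 62≥47 — dominates B.
Others (A, C, E, F, G, H, I, J) are each worse than B on at least one objective.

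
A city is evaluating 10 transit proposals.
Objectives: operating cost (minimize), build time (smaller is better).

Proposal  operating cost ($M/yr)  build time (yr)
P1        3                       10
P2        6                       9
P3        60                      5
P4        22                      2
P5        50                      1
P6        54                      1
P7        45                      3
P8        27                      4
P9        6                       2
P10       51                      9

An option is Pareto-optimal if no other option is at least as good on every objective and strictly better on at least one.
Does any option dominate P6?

P5 vs P6: operating cost 50≤54, build time 1≤1 — P5 is at least as good on every objective and strictly better on at least one, so P5 dominates P6.

Yes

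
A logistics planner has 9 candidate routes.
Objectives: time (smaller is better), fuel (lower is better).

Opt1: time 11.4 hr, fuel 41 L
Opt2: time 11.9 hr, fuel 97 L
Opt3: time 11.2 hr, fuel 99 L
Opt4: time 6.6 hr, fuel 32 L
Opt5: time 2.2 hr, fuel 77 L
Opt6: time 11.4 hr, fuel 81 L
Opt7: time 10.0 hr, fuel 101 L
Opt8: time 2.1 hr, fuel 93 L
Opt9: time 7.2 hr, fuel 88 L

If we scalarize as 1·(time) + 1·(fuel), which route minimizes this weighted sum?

Opt4

Opt1: 1·11.4 + 1·41 = 52.4
Opt2: 1·11.9 + 1·97 = 108.9
Opt3: 1·11.2 + 1·99 = 110.2
Opt4: 1·6.6 + 1·32 = 38.6
Opt5: 1·2.2 + 1·77 = 79.2
Opt6: 1·11.4 + 1·81 = 92.4
Opt7: 1·10.0 + 1·101 = 111.0
Opt8: 1·2.1 + 1·93 = 95.1
Opt9: 1·7.2 + 1·88 = 95.2
Lowest: Opt4 at 38.6.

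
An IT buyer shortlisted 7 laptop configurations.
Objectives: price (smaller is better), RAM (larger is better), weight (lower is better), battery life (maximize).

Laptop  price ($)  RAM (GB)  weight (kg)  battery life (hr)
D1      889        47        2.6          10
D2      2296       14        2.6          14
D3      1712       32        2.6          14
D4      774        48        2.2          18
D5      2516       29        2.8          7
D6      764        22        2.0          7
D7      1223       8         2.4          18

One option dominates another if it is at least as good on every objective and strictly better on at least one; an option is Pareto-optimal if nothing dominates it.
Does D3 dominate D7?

D3 vs D7: D3 is worse on price (1712 vs 1223), so it does not dominate D7.

No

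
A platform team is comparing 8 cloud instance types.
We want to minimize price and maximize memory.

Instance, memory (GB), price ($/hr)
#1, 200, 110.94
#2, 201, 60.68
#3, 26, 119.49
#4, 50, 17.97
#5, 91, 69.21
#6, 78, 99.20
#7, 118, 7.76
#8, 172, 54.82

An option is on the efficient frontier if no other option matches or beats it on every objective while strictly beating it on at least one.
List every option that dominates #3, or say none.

#1, #2, #4, #5, #6, #7, #8

#1: memory 200≥26, price 110.94≤119.49 — dominates #3.
#2: memory 201≥26, price 60.68≤119.49 — dominates #3.
#4: memory 50≥26, price 17.97≤119.49 — dominates #3.
#5: memory 91≥26, price 69.21≤119.49 — dominates #3.
#6: memory 78≥26, price 99.20≤119.49 — dominates #3.
#7: memory 118≥26, price 7.76≤119.49 — dominates #3.
#8: memory 172≥26, price 54.82≤119.49 — dominates #3.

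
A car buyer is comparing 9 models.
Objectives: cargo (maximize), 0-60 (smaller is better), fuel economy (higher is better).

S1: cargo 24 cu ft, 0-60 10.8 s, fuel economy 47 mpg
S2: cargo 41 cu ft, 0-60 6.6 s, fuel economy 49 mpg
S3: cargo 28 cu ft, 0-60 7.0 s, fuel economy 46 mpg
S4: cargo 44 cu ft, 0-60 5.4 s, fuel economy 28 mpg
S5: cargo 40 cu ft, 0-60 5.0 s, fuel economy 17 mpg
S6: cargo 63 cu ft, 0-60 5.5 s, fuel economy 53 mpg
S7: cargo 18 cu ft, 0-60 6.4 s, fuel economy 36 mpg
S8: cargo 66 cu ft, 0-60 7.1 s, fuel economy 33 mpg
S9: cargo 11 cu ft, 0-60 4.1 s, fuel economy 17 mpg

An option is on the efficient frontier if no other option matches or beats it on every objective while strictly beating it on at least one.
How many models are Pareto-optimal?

S1: dominated by S2 (cargo 41≥24, 0-60 6.6≤10.8, fuel economy 49≥47).
S2: dominated by S6 (cargo 63≥41, 0-60 5.5≤6.6, fuel economy 53≥49).
S3: dominated by S2 (cargo 41≥28, 0-60 6.6≤7.0, fuel economy 49≥46).
S4: not dominated.
S5: not dominated.
S6: not dominated (best fuel economy).
S7: dominated by S6 (cargo 63≥18, 0-60 5.5≤6.4, fuel economy 53≥36).
S8: not dominated (best cargo).
S9: not dominated (best 0-60).
Pareto-optimal: S4, S5, S6, S8, S9 → 5.

5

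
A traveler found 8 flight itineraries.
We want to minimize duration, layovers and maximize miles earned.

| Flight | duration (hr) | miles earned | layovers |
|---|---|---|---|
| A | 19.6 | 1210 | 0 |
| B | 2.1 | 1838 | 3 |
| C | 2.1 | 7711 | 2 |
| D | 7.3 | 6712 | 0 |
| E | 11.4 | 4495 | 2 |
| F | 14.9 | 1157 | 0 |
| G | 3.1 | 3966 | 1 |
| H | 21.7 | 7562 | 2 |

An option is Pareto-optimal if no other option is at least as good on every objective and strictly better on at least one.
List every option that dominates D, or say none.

A: worse on duration (19.6 vs 7.3).
B: worse on miles earned (1838 vs 6712).
C: worse on layovers (2 vs 0).
E: worse on duration (11.4 vs 7.3).
F: worse on duration (14.9 vs 7.3).
G: worse on miles earned (3966 vs 6712).
H: worse on duration (21.7 vs 7.3).
No option dominates D.

none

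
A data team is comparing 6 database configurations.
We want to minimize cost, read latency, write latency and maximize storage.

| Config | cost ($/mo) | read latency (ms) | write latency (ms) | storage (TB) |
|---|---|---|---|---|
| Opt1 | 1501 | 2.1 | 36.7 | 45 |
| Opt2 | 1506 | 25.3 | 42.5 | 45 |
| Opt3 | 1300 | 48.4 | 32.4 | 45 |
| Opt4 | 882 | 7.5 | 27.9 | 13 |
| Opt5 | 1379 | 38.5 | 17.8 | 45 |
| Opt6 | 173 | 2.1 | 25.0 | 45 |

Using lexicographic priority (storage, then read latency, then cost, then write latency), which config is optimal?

First maximize storage: best is 45, kept {Opt1, Opt2, Opt3, Opt5, Opt6}.
Then minimize read latency: best is 2.1, kept {Opt1, Opt6}.
Then minimize cost: best is 173, kept {Opt6}.

Opt6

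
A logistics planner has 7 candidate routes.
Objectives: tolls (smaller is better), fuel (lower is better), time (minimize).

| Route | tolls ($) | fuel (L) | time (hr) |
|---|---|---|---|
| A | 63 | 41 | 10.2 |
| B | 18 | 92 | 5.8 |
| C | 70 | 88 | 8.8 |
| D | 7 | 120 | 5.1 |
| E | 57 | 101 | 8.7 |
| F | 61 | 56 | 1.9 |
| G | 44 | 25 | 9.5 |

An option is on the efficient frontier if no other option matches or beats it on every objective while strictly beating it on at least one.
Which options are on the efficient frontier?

A: dominated by G (tolls 44≤63, fuel 25≤41, time 9.5≤10.2).
B: not dominated.
C: dominated by F (tolls 61≤70, fuel 56≤88, time 1.9≤8.8).
D: not dominated (best tolls).
E: dominated by B (tolls 18≤57, fuel 92≤101, time 5.8≤8.7).
F: not dominated (best time).
G: not dominated (best fuel).

B, D, F, G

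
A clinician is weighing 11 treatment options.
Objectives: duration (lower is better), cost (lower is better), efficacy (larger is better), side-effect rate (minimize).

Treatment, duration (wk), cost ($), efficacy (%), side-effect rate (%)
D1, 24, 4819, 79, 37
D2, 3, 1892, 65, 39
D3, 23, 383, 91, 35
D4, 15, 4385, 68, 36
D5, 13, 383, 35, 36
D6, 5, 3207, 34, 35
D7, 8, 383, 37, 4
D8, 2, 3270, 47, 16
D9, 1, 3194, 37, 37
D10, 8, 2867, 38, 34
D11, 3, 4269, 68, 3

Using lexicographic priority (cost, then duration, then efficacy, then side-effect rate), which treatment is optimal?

First minimize cost: best is 383, kept {D3, D5, D7}.
Then minimize duration: best is 8, kept {D7}.

D7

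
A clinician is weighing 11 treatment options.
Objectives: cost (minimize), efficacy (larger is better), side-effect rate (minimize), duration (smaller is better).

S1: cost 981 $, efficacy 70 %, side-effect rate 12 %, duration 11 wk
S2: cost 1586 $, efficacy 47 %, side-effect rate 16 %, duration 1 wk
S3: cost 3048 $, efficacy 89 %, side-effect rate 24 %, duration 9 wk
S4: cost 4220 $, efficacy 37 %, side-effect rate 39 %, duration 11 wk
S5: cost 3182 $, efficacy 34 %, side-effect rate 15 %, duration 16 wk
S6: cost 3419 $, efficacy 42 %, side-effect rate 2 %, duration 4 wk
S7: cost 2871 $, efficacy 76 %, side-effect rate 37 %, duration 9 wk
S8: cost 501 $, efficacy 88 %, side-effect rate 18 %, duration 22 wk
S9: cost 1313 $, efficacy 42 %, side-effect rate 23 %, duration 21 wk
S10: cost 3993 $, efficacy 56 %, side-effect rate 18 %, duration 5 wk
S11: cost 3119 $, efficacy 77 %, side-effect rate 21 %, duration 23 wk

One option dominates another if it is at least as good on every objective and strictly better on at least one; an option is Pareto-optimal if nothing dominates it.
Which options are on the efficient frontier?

S1: not dominated.
S2: not dominated (best duration).
S3: not dominated (best efficacy).
S4: dominated by S1 (cost 981≤4220, efficacy 70≥37, side-effect rate 12≤39, duration 11≤11).
S5: dominated by S1 (cost 981≤3182, efficacy 70≥34, side-effect rate 12≤15, duration 11≤16).
S6: not dominated (best side-effect rate).
S7: not dominated.
S8: not dominated (best cost).
S9: dominated by S1 (cost 981≤1313, efficacy 70≥42, side-effect rate 12≤23, duration 11≤21).
S10: not dominated.
S11: dominated by S8 (cost 501≤3119, efficacy 88≥77, side-effect rate 18≤21, duration 22≤23).

S1, S2, S3, S6, S7, S8, S10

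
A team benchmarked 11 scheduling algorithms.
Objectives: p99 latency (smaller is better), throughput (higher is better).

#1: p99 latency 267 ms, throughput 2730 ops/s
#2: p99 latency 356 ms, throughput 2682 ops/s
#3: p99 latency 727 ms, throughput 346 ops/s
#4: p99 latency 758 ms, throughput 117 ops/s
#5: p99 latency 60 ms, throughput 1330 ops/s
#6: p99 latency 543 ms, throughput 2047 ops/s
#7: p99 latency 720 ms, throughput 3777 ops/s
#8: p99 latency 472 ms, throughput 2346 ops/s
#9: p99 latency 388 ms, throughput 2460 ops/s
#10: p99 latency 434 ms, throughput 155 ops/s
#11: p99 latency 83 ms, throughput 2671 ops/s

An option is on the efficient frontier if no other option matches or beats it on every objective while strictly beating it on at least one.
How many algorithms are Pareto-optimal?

#1: not dominated.
#2: dominated by #1 (p99 latency 267≤356, throughput 2730≥2682).
#3: dominated by #1 (p99 latency 267≤727, throughput 2730≥346).
#4: dominated by #1 (p99 latency 267≤758, throughput 2730≥117).
#5: not dominated (best p99 latency).
#6: dominated by #1 (p99 latency 267≤543, throughput 2730≥2047).
#7: not dominated (best throughput).
#8: dominated by #1 (p99 latency 267≤472, throughput 2730≥2346).
#9: dominated by #1 (p99 latency 267≤388, throughput 2730≥2460).
#10: dominated by #1 (p99 latency 267≤434, throughput 2730≥155).
#11: not dominated.
Pareto-optimal: #1, #5, #7, #11 → 4.

4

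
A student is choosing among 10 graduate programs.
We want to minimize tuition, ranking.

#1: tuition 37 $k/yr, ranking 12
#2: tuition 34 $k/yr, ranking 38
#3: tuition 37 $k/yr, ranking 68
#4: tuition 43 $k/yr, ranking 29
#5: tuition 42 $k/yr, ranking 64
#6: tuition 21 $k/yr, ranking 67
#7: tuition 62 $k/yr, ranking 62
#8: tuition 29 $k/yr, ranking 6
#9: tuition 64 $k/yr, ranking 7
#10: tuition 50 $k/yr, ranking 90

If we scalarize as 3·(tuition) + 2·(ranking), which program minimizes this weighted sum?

#1: 3·37 + 2·12 = 135
#2: 3·34 + 2·38 = 178
#3: 3·37 + 2·68 = 247
#4: 3·43 + 2·29 = 187
#5: 3·42 + 2·64 = 254
#6: 3·21 + 2·67 = 197
#7: 3·62 + 2·62 = 310
#8: 3·29 + 2·6 = 99
#9: 3·64 + 2·7 = 206
#10: 3·50 + 2·90 = 330
Lowest: #8 at 99.

#8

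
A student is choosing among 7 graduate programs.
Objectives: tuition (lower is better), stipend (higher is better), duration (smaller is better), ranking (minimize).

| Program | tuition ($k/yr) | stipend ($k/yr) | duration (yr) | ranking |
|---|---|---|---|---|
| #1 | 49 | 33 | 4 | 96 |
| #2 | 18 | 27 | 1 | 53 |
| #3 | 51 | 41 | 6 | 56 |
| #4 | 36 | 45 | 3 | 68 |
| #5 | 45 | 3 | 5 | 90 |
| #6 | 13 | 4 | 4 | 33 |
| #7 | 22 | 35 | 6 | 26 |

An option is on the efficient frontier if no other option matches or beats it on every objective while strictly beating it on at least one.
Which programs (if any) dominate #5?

#2, #4, #6

#2: tuition 18≤45, stipend 27≥3, duration 1≤5, ranking 53≤90 — dominates #5.
#4: tuition 36≤45, stipend 45≥3, duration 3≤5, ranking 68≤90 — dominates #5.
#6: tuition 13≤45, stipend 4≥3, duration 4≤5, ranking 33≤90 — dominates #5.
Others (#1, #3, #7) are each worse than #5 on at least one objective.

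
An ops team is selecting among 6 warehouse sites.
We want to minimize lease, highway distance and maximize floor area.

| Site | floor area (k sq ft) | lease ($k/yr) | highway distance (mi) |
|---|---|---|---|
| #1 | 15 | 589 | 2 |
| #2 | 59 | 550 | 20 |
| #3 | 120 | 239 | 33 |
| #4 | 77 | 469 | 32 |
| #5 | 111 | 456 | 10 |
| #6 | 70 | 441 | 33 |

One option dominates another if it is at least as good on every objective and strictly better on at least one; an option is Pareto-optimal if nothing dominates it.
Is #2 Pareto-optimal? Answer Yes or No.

No

#5 vs #2: floor area 111≥59, lease 456≤550, highway distance 10≤20 — #5 is at least as good on every objective and strictly better on at least one, so #5 dominates #2.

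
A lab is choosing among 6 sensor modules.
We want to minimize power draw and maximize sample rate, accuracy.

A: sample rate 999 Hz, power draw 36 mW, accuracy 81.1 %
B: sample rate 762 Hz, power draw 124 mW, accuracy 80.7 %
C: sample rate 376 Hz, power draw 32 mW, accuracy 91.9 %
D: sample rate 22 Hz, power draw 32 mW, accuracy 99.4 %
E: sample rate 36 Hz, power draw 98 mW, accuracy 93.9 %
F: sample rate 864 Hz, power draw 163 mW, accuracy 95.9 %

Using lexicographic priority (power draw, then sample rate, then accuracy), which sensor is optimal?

First minimize power draw: best is 32, kept {C, D}.
Then maximize sample rate: best is 376, kept {C}.

C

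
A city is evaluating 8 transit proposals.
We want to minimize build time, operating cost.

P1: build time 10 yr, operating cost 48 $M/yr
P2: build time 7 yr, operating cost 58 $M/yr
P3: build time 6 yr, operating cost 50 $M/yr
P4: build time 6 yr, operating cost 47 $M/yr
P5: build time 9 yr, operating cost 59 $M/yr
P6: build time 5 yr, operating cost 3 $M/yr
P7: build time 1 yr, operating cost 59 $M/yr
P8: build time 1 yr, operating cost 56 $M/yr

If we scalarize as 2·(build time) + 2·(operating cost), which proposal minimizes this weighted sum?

P1: 2·10 + 2·48 = 116
P2: 2·7 + 2·58 = 130
P3: 2·6 + 2·50 = 112
P4: 2·6 + 2·47 = 106
P5: 2·9 + 2·59 = 136
P6: 2·5 + 2·3 = 16
P7: 2·1 + 2·59 = 120
P8: 2·1 + 2·56 = 114
Lowest: P6 at 16.

P6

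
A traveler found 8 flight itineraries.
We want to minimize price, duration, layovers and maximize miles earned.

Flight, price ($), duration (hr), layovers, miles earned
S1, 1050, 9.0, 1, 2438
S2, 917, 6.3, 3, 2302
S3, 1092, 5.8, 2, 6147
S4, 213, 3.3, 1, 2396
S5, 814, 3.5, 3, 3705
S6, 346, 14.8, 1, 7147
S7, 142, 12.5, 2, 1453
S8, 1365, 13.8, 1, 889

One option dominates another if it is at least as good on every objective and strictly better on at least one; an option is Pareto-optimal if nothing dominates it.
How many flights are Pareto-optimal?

6

S1: not dominated.
S2: dominated by S4 (price 213≤917, duration 3.3≤6.3, layovers 1≤3, miles earned 2396≥2302).
S3: not dominated.
S4: not dominated (best duration).
S5: not dominated.
S6: not dominated (best miles earned).
S7: not dominated (best price).
S8: dominated by S1 (price 1050≤1365, duration 9.0≤13.8, layovers 1≤1, miles earned 2438≥889).
Pareto-optimal: S1, S3, S4, S5, S6, S7 → 6.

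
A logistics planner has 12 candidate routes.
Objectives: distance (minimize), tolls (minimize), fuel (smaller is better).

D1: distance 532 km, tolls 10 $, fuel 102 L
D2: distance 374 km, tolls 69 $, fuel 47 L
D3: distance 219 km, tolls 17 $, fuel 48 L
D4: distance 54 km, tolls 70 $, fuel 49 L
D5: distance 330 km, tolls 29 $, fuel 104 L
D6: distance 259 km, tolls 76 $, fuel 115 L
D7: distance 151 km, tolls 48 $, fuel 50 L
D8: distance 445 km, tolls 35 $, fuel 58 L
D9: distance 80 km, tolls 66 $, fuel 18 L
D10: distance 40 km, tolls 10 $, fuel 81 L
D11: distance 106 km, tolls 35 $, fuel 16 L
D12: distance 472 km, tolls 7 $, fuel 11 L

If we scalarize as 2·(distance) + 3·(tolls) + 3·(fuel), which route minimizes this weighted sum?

D10

D1: 2·532 + 3·10 + 3·102 = 1400
D2: 2·374 + 3·69 + 3·47 = 1096
D3: 2·219 + 3·17 + 3·48 = 633
D4: 2·54 + 3·70 + 3·49 = 465
D5: 2·330 + 3·29 + 3·104 = 1059
D6: 2·259 + 3·76 + 3·115 = 1091
D7: 2·151 + 3·48 + 3·50 = 596
D8: 2·445 + 3·35 + 3·58 = 1169
D9: 2·80 + 3·66 + 3·18 = 412
D10: 2·40 + 3·10 + 3·81 = 353
D11: 2·106 + 3·35 + 3·16 = 365
D12: 2·472 + 3·7 + 3·11 = 998
Lowest: D10 at 353.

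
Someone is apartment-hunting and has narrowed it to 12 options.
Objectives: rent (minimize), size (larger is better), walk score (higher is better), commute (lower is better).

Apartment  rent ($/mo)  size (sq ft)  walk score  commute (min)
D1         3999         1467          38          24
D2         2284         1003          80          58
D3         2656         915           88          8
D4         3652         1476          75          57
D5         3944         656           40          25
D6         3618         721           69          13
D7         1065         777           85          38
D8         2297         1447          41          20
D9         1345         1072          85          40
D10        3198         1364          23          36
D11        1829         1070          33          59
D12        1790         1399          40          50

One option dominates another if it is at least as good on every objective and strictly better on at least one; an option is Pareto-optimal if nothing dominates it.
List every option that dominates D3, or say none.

none

D1: worse on rent (3999 vs 2656).
D2: worse on walk score (80 vs 88).
D4: worse on rent (3652 vs 2656).
D5: worse on rent (3944 vs 2656).
D6: worse on rent (3618 vs 2656).
D7: worse on size (777 vs 915).
D8: worse on walk score (41 vs 88).
D9: worse on walk score (85 vs 88).
D10: worse on rent (3198 vs 2656).
D11: worse on walk score (33 vs 88).
D12: worse on walk score (40 vs 88).
No option dominates D3.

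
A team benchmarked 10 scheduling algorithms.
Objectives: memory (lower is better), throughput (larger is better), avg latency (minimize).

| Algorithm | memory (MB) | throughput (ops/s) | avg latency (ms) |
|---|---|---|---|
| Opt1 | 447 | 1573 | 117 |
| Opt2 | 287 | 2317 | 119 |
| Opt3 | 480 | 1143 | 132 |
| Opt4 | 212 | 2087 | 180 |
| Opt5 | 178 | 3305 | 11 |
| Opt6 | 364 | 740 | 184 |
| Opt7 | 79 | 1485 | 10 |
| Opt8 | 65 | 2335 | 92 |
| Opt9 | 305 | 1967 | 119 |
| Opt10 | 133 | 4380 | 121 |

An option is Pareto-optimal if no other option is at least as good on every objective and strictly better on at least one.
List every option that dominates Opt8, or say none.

Opt1: worse on memory (447 vs 65).
Opt2: worse on memory (287 vs 65).
Opt3: worse on memory (480 vs 65).
Opt4: worse on memory (212 vs 65).
Opt5: worse on memory (178 vs 65).
Opt6: worse on memory (364 vs 65).
Opt7: worse on memory (79 vs 65).
Opt9: worse on memory (305 vs 65).
Opt10: worse on memory (133 vs 65).
No option dominates Opt8.

none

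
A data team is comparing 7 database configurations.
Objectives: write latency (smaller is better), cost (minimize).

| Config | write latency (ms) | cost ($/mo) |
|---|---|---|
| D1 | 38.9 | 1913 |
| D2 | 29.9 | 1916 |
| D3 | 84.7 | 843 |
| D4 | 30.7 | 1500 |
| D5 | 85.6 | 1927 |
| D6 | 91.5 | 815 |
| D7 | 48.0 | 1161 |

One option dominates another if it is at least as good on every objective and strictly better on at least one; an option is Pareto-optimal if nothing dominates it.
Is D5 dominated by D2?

D2 vs D5: write latency 29.9≤85.6, cost 1916≤1927 — D2 is at least as good on every objective with at least one strict improvement.

Yes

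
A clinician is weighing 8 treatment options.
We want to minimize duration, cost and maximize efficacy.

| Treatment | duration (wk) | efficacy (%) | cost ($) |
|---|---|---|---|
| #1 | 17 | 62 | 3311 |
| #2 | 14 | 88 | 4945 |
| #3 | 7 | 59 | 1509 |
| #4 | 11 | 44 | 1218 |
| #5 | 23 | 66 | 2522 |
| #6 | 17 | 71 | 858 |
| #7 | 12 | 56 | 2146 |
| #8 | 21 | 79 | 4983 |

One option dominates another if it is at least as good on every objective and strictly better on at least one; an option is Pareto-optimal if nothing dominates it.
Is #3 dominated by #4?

#4 vs #3: #4 is worse on duration (11 vs 7), so it does not dominate #3.

No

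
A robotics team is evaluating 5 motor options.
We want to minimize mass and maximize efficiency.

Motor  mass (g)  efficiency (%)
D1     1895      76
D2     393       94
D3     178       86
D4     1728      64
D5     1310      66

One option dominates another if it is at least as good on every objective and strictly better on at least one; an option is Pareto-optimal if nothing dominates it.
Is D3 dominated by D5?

No

D5 vs D3: D5 is worse on mass (1310 vs 178), so it does not dominate D3.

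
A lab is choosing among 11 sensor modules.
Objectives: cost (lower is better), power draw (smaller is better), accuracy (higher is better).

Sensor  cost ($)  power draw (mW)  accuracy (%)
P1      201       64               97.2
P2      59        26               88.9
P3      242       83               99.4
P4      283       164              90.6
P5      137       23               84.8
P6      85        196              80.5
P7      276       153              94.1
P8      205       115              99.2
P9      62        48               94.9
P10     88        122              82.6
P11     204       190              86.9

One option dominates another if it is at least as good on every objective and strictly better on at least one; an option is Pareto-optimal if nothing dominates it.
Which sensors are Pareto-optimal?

P1, P2, P3, P5, P8, P9

P1: not dominated.
P2: not dominated (best cost).
P3: not dominated (best accuracy).
P4: dominated by P1 (cost 201≤283, power draw 64≤164, accuracy 97.2≥90.6).
P5: not dominated (best power draw).
P6: dominated by P2 (cost 59≤85, power draw 26≤196, accuracy 88.9≥80.5).
P7: dominated by P1 (cost 201≤276, power draw 64≤153, accuracy 97.2≥94.1).
P8: not dominated.
P9: not dominated.
P10: dominated by P2 (cost 59≤88, power draw 26≤122, accuracy 88.9≥82.6).
P11: dominated by P1 (cost 201≤204, power draw 64≤190, accuracy 97.2≥86.9).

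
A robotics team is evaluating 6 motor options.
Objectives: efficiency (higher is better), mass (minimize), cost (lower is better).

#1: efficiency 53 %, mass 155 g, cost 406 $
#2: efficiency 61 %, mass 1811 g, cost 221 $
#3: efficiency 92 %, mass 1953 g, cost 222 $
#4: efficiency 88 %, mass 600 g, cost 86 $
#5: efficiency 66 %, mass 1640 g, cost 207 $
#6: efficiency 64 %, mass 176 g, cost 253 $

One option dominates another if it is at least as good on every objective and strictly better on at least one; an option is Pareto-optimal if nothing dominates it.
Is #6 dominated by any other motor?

#1: worse on efficiency (53 vs 64).
#2: worse on efficiency (61 vs 64).
#3: worse on mass (1953 vs 176).
#4: worse on mass (600 vs 176).
#5: worse on mass (1640 vs 176).
No option is at least as good as #6 on every objective and strictly better on one.

No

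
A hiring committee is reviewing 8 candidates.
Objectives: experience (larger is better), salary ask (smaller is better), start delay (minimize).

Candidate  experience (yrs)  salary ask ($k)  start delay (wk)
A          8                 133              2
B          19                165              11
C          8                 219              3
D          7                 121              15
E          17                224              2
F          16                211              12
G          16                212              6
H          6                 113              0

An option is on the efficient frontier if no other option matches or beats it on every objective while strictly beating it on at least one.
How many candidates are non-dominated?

A: not dominated.
B: not dominated (best experience).
C: dominated by A (experience 8≥8, salary ask 133≤219, start delay 2≤3).
D: not dominated.
E: not dominated.
F: dominated by B (experience 19≥16, salary ask 165≤211, start delay 11≤12).
G: not dominated.
H: not dominated (best salary ask).
Pareto-optimal: A, B, D, E, G, H → 6.

6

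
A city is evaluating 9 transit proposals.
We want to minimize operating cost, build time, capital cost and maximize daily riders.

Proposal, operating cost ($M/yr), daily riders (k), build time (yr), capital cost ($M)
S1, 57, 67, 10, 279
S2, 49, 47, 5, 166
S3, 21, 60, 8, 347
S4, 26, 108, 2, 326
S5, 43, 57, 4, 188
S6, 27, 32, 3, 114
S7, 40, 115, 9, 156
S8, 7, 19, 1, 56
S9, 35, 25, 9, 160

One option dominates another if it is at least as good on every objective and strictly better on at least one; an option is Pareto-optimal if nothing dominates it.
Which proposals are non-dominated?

S2, S3, S4, S5, S6, S7, S8

S1: dominated by S7 (operating cost 40≤57, daily riders 115≥67, build time 9≤10, capital cost 156≤279).
S2: not dominated.
S3: not dominated.
S4: not dominated.
S5: not dominated.
S6: not dominated.
S7: not dominated (best daily riders).
S8: not dominated (best operating cost).
S9: dominated by S6 (operating cost 27≤35, daily riders 32≥25, build time 3≤9, capital cost 114≤160).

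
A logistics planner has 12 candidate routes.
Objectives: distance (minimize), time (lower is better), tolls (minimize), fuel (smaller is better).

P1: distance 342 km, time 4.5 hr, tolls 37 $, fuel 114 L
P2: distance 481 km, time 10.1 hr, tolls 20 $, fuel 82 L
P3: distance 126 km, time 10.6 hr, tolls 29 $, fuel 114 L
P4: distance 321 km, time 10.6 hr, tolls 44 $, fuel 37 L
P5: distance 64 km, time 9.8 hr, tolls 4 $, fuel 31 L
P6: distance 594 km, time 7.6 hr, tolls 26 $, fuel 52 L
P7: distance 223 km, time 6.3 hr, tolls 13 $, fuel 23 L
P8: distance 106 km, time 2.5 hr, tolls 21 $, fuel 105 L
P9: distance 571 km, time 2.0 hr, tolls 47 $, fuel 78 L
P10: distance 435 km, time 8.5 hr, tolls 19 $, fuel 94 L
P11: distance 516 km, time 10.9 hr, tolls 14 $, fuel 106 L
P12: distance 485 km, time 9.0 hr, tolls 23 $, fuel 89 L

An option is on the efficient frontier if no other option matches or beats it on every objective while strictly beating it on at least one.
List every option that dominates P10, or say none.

P7

P7: distance 223≤435, time 6.3≤8.5, tolls 13≤19, fuel 23≤94 — dominates P10.
Others (P1, P2, P3, P4, P5, P6, P8, P9, P11, P12) are each worse than P10 on at least one objective.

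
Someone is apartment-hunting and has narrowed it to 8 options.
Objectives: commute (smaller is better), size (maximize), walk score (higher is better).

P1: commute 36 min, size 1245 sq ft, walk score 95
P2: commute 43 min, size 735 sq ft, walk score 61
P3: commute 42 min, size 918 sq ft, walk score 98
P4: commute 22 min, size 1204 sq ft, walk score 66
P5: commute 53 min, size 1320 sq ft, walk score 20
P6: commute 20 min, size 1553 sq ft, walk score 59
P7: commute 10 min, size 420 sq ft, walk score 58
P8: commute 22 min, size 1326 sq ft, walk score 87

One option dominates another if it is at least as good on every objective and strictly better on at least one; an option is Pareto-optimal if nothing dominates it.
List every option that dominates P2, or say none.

P1, P3, P4, P8

P1: commute 36≤43, size 1245≥735, walk score 95≥61 — dominates P2.
P3: commute 42≤43, size 918≥735, walk score 98≥61 — dominates P2.
P4: commute 22≤43, size 1204≥735, walk score 66≥61 — dominates P2.
P8: commute 22≤43, size 1326≥735, walk score 87≥61 — dominates P2.
Others (P5, P6, P7) are each worse than P2 on at least one objective.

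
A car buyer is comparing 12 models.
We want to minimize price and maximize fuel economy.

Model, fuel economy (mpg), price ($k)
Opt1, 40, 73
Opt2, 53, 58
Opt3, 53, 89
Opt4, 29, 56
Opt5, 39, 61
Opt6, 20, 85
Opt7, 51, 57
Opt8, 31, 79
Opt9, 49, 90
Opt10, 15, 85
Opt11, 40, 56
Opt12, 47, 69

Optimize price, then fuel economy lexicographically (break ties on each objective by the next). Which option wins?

First minimize price: best is 56, kept {Opt4, Opt11}.
Then maximize fuel economy: best is 40, kept {Opt11}.

Opt11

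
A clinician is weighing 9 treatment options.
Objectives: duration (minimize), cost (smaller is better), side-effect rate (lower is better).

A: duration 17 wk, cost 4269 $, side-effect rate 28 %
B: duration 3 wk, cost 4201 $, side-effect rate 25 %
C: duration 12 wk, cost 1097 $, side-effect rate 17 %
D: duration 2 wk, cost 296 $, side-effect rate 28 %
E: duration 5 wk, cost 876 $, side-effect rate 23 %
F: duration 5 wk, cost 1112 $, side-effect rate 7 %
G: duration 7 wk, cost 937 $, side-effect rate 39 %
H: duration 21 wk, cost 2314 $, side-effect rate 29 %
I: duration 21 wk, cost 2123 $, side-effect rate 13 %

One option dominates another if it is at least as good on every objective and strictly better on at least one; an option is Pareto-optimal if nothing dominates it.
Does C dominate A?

C vs A: duration 12≤17, cost 1097≤4269, side-effect rate 17≤28 — C is at least as good on every objective with at least one strict improvement.

Yes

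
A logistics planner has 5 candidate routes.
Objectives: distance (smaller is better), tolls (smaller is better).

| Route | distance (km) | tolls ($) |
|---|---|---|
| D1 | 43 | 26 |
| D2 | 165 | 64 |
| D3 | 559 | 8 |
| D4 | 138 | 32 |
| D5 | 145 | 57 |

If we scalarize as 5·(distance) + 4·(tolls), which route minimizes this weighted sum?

D1: 5·43 + 4·26 = 319
D2: 5·165 + 4·64 = 1081
D3: 5·559 + 4·8 = 2827
D4: 5·138 + 4·32 = 818
D5: 5·145 + 4·57 = 953
Lowest: D1 at 319.

D1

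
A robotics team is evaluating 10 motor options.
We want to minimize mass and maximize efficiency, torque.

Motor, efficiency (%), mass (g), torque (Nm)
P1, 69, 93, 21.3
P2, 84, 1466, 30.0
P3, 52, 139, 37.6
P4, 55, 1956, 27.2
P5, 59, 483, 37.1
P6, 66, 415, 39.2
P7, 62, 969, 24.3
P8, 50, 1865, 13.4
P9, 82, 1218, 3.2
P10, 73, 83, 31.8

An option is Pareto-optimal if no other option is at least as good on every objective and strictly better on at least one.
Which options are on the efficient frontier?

P1: dominated by P10 (efficiency 73≥69, mass 83≤93, torque 31.8≥21.3).
P2: not dominated (best efficiency).
P3: not dominated.
P4: dominated by P2 (efficiency 84≥55, mass 1466≤1956, torque 30.0≥27.2).
P5: dominated by P6 (efficiency 66≥59, mass 415≤483, torque 39.2≥37.1).
P6: not dominated (best torque).
P7: dominated by P6 (efficiency 66≥62, mass 415≤969, torque 39.2≥24.3).
P8: dominated by P1 (efficiency 69≥50, mass 93≤1865, torque 21.3≥13.4).
P9: not dominated.
P10: not dominated (best mass).

P2, P3, P6, P9, P10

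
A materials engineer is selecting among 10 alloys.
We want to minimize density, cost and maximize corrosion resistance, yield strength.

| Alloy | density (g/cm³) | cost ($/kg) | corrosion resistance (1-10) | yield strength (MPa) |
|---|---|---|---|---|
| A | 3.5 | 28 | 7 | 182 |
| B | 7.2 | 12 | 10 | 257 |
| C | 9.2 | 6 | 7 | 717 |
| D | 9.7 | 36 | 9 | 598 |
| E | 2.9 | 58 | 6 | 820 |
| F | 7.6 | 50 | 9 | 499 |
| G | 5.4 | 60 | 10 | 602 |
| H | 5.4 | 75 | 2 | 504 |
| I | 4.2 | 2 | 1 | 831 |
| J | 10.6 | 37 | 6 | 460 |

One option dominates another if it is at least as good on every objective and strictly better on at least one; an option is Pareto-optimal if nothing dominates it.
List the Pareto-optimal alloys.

A: not dominated.
B: not dominated.
C: not dominated.
D: not dominated.
E: not dominated (best density).
F: not dominated.
G: not dominated.
H: dominated by E (density 2.9≤5.4, cost 58≤75, corrosion resistance 6≥2, yield strength 820≥504).
I: not dominated (best cost).
J: dominated by C (density 9.2≤10.6, cost 6≤37, corrosion resistance 7≥6, yield strength 717≥460).

A, B, C, D, E, F, G, I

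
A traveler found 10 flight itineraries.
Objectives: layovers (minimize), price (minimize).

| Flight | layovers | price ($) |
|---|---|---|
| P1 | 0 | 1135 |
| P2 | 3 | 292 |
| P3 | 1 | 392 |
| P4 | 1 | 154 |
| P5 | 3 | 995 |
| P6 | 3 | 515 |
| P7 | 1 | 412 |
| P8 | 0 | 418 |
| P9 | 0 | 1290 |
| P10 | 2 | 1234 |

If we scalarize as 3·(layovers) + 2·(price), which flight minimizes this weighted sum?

P1: 3·0 + 2·1135 = 2270
P2: 3·3 + 2·292 = 593
P3: 3·1 + 2·392 = 787
P4: 3·1 + 2·154 = 311
P5: 3·3 + 2·995 = 1999
P6: 3·3 + 2·515 = 1039
P7: 3·1 + 2·412 = 827
P8: 3·0 + 2·418 = 836
P9: 3·0 + 2·1290 = 2580
P10: 3·2 + 2·1234 = 2474
Lowest: P4 at 311.

P4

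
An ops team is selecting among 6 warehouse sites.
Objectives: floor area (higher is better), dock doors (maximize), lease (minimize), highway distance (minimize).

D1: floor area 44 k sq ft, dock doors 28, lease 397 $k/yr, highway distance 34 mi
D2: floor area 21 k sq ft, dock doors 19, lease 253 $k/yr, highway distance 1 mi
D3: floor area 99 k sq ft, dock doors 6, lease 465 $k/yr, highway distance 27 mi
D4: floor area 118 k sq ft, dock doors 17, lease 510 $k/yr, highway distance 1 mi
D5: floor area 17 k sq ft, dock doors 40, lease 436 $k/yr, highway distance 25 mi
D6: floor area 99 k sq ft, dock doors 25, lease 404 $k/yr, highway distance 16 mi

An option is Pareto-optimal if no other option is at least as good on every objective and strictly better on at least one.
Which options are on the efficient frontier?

D1: not dominated.
D2: not dominated (best lease).
D3: dominated by D6 (floor area 99≥99, dock doors 25≥6, lease 404≤465, highway distance 16≤27).
D4: not dominated (best floor area).
D5: not dominated (best dock doors).
D6: not dominated.

D1, D2, D4, D5, D6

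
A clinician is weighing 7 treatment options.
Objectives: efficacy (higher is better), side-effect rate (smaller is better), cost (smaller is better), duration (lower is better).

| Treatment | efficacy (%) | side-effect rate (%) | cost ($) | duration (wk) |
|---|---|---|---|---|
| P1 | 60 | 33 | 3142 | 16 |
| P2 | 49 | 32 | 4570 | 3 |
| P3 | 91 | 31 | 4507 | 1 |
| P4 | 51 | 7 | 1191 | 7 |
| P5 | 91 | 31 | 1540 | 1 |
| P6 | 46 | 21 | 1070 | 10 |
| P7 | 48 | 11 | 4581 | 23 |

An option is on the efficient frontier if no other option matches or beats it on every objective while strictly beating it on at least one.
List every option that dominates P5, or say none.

P1: worse on efficacy (60 vs 91).
P2: worse on efficacy (49 vs 91).
P3: worse on cost (4507 vs 1540).
P4: worse on efficacy (51 vs 91).
P6: worse on efficacy (46 vs 91).
P7: worse on efficacy (48 vs 91).
No option dominates P5.

none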